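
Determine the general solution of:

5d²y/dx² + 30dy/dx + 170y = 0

Characteristic equation: 5r² + 30r + 170 = 0
Divide by 5: r² + 6r + 34 = 0
Roots: r = -3 ± 5i (complex conjugates)
General solution: y = e^(-3x)(C₁cos(5x) + C₂sin(5x))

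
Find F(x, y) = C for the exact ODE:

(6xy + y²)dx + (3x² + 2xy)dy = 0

Verify exactness: ∂M/∂y = ∂N/∂x ✓
Find F(x,y) such that ∂F/∂x = M, ∂F/∂y = N
Solution: 3x²y + xy² = C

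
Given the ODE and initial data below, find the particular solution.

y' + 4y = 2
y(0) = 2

General solution: y = 1/2 + Ce^(-4x)
Applying y(0) = 2: C = 2 - 1/2 = 3/2
Particular solution: y = 1/2 + (3/2)e^(-4x)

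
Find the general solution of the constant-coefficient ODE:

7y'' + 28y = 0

Characteristic equation: 7r² + 28 = 0
Divide by 7: r² + 4 = 0
Roots: r = ±2i (complex conjugates)
General solution: y = C₁cos(2x) + C₂sin(2x)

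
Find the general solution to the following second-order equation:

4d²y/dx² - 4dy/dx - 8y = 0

Characteristic equation: 4r² - 4r - 8 = 0
Divide by 4: r² - r - 2 = 0
Roots: r = 2, -1 (distinct real)
General solution: y = C₁e^(2x) + C₂e^(-x)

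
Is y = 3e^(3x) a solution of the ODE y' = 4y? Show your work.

Verification:
y = 3e^(3x)
y' = 9e^(3x)
But 4y = 12e^(3x)
y' ≠ 4y — the derivative does not match

No, it is not a solution.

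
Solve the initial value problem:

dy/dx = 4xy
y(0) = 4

General solution: y = Ce^(2x²)
Applying IC y(0) = 4:
Particular solution: y = 4e^(2x²)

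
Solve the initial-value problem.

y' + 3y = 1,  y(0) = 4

General solution: y = 1/3 + Ce^(-3x)
Applying y(0) = 4: C = 4 - 1/3 = 11/3
Particular solution: y = 1/3 + (11/3)e^(-3x)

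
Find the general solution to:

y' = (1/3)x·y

Separating variables and integrating:
ln|y| = x^2/6 + C

General solution: y = Ce^(x^2/6)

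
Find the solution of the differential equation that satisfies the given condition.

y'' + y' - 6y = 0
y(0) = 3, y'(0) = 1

General solution: y = C₁e^(2x) + C₂e^(-3x)
Applying ICs: C₁ = 2, C₂ = 1
Particular solution: y = 2e^(2x) + e^(-3x)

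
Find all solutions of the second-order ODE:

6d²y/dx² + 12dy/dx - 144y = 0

Characteristic equation: 6r² + 12r - 144 = 0
Divide by 6: r² + 2r - 24 = 0
Roots: r = 4, -6 (distinct real)
General solution: y = C₁e^(4x) + C₂e^(-6x)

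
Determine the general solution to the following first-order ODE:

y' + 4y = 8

Using integrating factor method:

General solution: y = 2 + Ce^(-4x)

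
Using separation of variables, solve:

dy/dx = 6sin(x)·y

Separating variables and integrating:
ln|y| = -6cos(x) + C

General solution: y = Ce^(-6cos(x))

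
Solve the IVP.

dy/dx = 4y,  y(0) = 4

General solution: y = Ce^(4x)
Applying IC y(0) = 4:
Particular solution: y = 4e^(4x)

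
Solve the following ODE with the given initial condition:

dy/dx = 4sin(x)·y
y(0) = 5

General solution: y = Ce^(-4cos(x))
Applying IC y(0) = 5:
Particular solution: y = 5e^(4(1-cos(x)))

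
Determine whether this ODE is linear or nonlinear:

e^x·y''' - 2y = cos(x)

Linear (y and its derivatives appear to the first power only, no products of y terms)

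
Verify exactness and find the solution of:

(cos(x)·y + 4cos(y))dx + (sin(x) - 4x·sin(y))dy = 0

Verify exactness: ∂M/∂y = ∂N/∂x ✓
Find F(x,y) such that ∂F/∂x = M, ∂F/∂y = N
Solution: sin(x)·y + 4x·cos(y) = C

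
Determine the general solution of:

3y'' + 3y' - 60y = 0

Characteristic equation: 3r² + 3r - 60 = 0
Divide by 3: r² + r - 20 = 0
Roots: r = 4, -5 (distinct real)
General solution: y = C₁e^(4x) + C₂e^(-5x)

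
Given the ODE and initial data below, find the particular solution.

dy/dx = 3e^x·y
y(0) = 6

General solution: y = Ce^(3e^x)
Applying IC y(0) = 6:
Particular solution: y = 6e^(3(e^x - 1))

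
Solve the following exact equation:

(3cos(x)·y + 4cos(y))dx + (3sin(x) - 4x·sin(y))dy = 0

Verify exactness: ∂M/∂y = ∂N/∂x ✓
Find F(x,y) such that ∂F/∂x = M, ∂F/∂y = N
Solution: 3sin(x)·y + 4x·cos(y) = C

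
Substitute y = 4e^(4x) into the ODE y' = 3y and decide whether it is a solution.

Verification:
y = 4e^(4x)
y' = 16e^(4x)
But 3y = 12e^(4x)
y' ≠ 3y — the derivative does not match

No, it is not a solution.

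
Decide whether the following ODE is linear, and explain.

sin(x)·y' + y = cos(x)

Linear (y and its derivatives appear to the first power only, no products of y terms)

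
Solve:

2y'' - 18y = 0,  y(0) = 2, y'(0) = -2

General solution: y = C₁e^(3x) + C₂e^(-3x)
Applying ICs: C₁ = 2/3, C₂ = 4/3
Particular solution: y = (2/3)e^(3x) + (4/3)e^(-3x)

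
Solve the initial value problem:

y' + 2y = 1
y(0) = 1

General solution: y = 1/2 + Ce^(-2x)
Applying y(0) = 1: C = 1 - 1/2 = 1/2
Particular solution: y = 1/2 + (1/2)e^(-2x)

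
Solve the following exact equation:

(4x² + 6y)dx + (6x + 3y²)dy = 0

Verify exactness: ∂M/∂y = ∂N/∂x ✓
Find F(x,y) such that ∂F/∂x = M, ∂F/∂y = N
Solution: 4x³/3 + 6xy + y³ = C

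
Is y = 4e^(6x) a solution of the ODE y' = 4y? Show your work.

Verification:
y = 4e^(6x)
y' = 24e^(6x)
But 4y = 16e^(6x)
y' ≠ 4y — the derivative does not match

No, it is not a solution.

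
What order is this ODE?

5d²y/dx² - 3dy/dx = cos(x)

The order is 2 (highest derivative is of order 2).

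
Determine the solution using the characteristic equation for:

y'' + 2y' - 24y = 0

Characteristic equation: r² + 2r - 24 = 0
Roots: r = 4, -6 (distinct real)
General solution: y = C₁e^(4x) + C₂e^(-6x)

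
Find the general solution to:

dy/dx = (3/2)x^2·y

Separating variables and integrating:
ln|y| = x^3/2 + C

General solution: y = Ce^(x^3/2)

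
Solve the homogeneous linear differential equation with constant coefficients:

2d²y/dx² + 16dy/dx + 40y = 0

Characteristic equation: 2r² + 16r + 40 = 0
Divide by 2: r² + 8r + 20 = 0
Roots: r = -4 ± 2i (complex conjugates)
General solution: y = e^(-4x)(C₁cos(2x) + C₂sin(2x))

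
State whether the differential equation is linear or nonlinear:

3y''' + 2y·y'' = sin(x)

Nonlinear (y·y'' term)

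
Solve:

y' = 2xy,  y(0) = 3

General solution: y = Ce^(x²)
Applying IC y(0) = 3:
Particular solution: y = 3e^(x²)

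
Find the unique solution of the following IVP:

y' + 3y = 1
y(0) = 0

General solution: y = 1/3 + Ce^(-3x)
Applying y(0) = 0: C = 0 - 1/3 = -1/3
Particular solution: y = 1/3 - (1/3)e^(-3x)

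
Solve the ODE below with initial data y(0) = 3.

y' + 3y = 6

General solution: y = 2 + Ce^(-3x)
Applying y(0) = 3: C = 3 - 2 = 1
Particular solution: y = 2 + e^(-3x)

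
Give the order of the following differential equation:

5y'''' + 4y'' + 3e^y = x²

The order is 4 (highest derivative is of order 4).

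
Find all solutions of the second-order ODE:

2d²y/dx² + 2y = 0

Characteristic equation: 2r² + 2 = 0
Divide by 2: r² + 1 = 0
Roots: r = ±i (complex conjugates)
General solution: y = C₁cos(x) + C₂sin(x)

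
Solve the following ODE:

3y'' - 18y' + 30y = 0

Characteristic equation: 3r² - 18r + 30 = 0
Divide by 3: r² - 6r + 10 = 0
Roots: r = 3 ± i (complex conjugates)
General solution: y = e^(3x)(C₁cos(x) + C₂sin(x))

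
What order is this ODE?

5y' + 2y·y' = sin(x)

The order is 1 (highest derivative is of order 1).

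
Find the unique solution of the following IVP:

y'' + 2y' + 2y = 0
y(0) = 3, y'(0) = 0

General solution: y = e^(-x)(C₁cos(x) + C₂sin(x))
Complex roots r = -1 ± i
Applying ICs: C₁ = 3, C₂ = 3
Particular solution: y = e^(-x)(3cos(x) + 3sin(x))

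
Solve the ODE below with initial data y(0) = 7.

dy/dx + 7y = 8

General solution: y = 8/7 + Ce^(-7x)
Applying y(0) = 7: C = 7 - 8/7 = 41/7
Particular solution: y = 8/7 + (41/7)e^(-7x)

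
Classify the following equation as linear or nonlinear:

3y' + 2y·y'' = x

Nonlinear (y·y'' term)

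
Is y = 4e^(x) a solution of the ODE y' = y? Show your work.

Verification:
y = 4e^(x)
y' = 4e^(x)
y = 4e^(x)
y' = y ✓

Yes, it is a solution.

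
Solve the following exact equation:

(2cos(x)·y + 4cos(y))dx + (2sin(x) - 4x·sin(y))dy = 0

Verify exactness: ∂M/∂y = ∂N/∂x ✓
Find F(x,y) such that ∂F/∂x = M, ∂F/∂y = N
Solution: 2sin(x)·y + 4x·cos(y) = C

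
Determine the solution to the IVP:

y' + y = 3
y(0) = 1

General solution: y = 3 + Ce^(-x)
Applying y(0) = 1: C = 1 - 3 = -2
Particular solution: y = 3 - 2e^(-x)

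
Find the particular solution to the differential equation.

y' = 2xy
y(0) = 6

General solution: y = Ce^(x²)
Applying IC y(0) = 6:
Particular solution: y = 6e^(x²)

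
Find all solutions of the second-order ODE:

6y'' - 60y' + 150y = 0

Characteristic equation: 6r² - 60r + 150 = 0
Divide by 6: r² - 10r + 25 = 0
Factored: (r - 5)² = 0
Repeated root: r = 5
General solution: y = (C₁ + C₂x)e^(5x)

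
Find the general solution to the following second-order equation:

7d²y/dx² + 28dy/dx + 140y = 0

Characteristic equation: 7r² + 28r + 140 = 0
Divide by 7: r² + 4r + 20 = 0
Roots: r = -2 ± 4i (complex conjugates)
General solution: y = e^(-2x)(C₁cos(4x) + C₂sin(4x))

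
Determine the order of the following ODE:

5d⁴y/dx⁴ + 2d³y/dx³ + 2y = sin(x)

The order is 4 (highest derivative is of order 4).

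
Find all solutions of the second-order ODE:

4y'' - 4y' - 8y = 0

Characteristic equation: 4r² - 4r - 8 = 0
Divide by 4: r² - r - 2 = 0
Roots: r = 2, -1 (distinct real)
General solution: y = C₁e^(2x) + C₂e^(-x)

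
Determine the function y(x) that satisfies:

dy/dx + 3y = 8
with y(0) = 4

General solution: y = 8/3 + Ce^(-3x)
Applying y(0) = 4: C = 4 - 8/3 = 4/3
Particular solution: y = 8/3 + (4/3)e^(-3x)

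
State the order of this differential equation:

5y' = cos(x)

The order is 1 (highest derivative is of order 1).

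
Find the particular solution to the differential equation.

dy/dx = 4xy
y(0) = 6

General solution: y = Ce^(2x²)
Applying IC y(0) = 6:
Particular solution: y = 6e^(2x²)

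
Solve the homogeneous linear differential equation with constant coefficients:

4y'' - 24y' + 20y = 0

Characteristic equation: 4r² - 24r + 20 = 0
Divide by 4: r² - 6r + 5 = 0
Roots: r = 5, 1 (distinct real)
General solution: y = C₁e^(5x) + C₂e^x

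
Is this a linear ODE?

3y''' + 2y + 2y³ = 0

No. Nonlinear (y³ term)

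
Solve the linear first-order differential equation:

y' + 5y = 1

Using integrating factor method:

General solution: y = 1/5 + Ce^(-5x)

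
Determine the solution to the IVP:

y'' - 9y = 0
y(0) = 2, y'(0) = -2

General solution: y = C₁e^(3x) + C₂e^(-3x)
Applying ICs: C₁ = 2/3, C₂ = 4/3
Particular solution: y = (2/3)e^(3x) + (4/3)e^(-3x)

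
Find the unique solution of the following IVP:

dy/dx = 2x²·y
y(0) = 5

General solution: y = Ce^(2x³/3)
Applying IC y(0) = 5:
Particular solution: y = 5e^(2x³/3)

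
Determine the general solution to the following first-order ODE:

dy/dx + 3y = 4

Using integrating factor method:

General solution: y = 4/3 + Ce^(-3x)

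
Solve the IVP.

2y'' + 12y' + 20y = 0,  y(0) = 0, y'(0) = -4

General solution: y = e^(-3x)(C₁cos(x) + C₂sin(x))
Complex roots r = -3 ± i
Applying ICs: C₁ = 0, C₂ = -4
Particular solution: y = e^(-3x)(-4sin(x))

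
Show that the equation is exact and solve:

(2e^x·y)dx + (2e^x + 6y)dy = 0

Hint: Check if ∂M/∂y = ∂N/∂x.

Verify exactness: ∂M/∂y = ∂N/∂x ✓
Find F(x,y) such that ∂F/∂x = M, ∂F/∂y = N
Solution: 2e^x·y + 3y² = C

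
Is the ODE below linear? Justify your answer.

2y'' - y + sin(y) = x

No. Nonlinear (sin(y) is nonlinear in y)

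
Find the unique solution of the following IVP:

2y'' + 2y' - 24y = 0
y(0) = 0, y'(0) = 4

General solution: y = C₁e^(3x) + C₂e^(-4x)
Applying ICs: C₁ = 4/7, C₂ = -4/7
Particular solution: y = (4/7)e^(3x) - (4/7)e^(-4x)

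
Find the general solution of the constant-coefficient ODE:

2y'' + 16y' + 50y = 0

Characteristic equation: 2r² + 16r + 50 = 0
Divide by 2: r² + 8r + 25 = 0
Roots: r = -4 ± 3i (complex conjugates)
General solution: y = e^(-4x)(C₁cos(3x) + C₂sin(3x))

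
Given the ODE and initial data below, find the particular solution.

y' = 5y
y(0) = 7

General solution: y = Ce^(5x)
Applying IC y(0) = 7:
Particular solution: y = 7e^(5x)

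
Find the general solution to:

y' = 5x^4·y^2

Separating variables and integrating:
-1/y = x^5 + C

General solution: y^-1 = -x^5 + C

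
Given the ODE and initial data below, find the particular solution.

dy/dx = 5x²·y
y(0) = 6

General solution: y = Ce^(5x³/3)
Applying IC y(0) = 6:
Particular solution: y = 6e^(5x³/3)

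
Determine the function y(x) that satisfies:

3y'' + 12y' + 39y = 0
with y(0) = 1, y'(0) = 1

General solution: y = e^(-2x)(C₁cos(3x) + C₂sin(3x))
Complex roots r = -2 ± 3i
Applying ICs: C₁ = 1, C₂ = 1
Particular solution: y = e^(-2x)(cos(3x) + sin(3x))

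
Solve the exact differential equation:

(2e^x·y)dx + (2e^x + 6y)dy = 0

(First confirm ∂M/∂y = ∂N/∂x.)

Verify exactness: ∂M/∂y = ∂N/∂x ✓
Find F(x,y) such that ∂F/∂x = M, ∂F/∂y = N
Solution: 2e^x·y + 3y² = C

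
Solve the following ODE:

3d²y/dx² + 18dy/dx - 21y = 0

Characteristic equation: 3r² + 18r - 21 = 0
Divide by 3: r² + 6r - 7 = 0
Roots: r = 1, -7 (distinct real)
General solution: y = C₁e^x + C₂e^(-7x)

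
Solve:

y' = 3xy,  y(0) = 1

General solution: y = Ce^(3x²/2)
Applying IC y(0) = 1:
Particular solution: y = e^(3x²/2)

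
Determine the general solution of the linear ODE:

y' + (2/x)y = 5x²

Using integrating factor method:

General solution: y = x^3 + Cx^(-2)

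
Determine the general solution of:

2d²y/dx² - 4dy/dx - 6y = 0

Characteristic equation: 2r² - 4r - 6 = 0
Divide by 2: r² - 2r - 3 = 0
Roots: r = 3, -1 (distinct real)
General solution: y = C₁e^(3x) + C₂e^(-x)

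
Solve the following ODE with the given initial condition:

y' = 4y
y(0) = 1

General solution: y = Ce^(4x)
Applying IC y(0) = 1:
Particular solution: y = e^(4x)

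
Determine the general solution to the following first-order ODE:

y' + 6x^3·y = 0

Using integrating factor method:

General solution: y = Ce^(-3x^4/2)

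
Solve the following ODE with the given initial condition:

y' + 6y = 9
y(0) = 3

General solution: y = 3/2 + Ce^(-6x)
Applying y(0) = 3: C = 3 - 3/2 = 3/2
Particular solution: y = 3/2 + (3/2)e^(-6x)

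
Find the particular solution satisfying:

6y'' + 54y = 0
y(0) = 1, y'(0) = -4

General solution: y = C₁cos(3x) + C₂sin(3x)
Complex roots r = ±3i
Applying ICs: C₁ = 1, C₂ = -4/3
Particular solution: y = cos(3x) - (4/3)sin(3x)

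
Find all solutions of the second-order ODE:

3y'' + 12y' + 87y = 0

Characteristic equation: 3r² + 12r + 87 = 0
Divide by 3: r² + 4r + 29 = 0
Roots: r = -2 ± 5i (complex conjugates)
General solution: y = e^(-2x)(C₁cos(5x) + C₂sin(5x))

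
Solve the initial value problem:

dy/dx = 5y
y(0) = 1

General solution: y = Ce^(5x)
Applying IC y(0) = 1:
Particular solution: y = e^(5x)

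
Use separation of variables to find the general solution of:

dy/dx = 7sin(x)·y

Separating variables and integrating:
ln|y| = -7cos(x) + C

General solution: y = Ce^(-7cos(x))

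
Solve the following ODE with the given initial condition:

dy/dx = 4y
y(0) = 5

General solution: y = Ce^(4x)
Applying IC y(0) = 5:
Particular solution: y = 5e^(4x)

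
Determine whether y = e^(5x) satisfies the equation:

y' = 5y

Verification:
y = e^(5x)
y' = 5e^(5x)
5y = 5e^(5x)
y' = 5y ✓

Yes, it is a solution.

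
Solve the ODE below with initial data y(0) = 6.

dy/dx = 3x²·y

General solution: y = Ce^(x³)
Applying IC y(0) = 6:
Particular solution: y = 6e^(x³)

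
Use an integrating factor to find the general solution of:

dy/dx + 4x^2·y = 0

Using integrating factor method:

General solution: y = Ce^(-4x^3/3)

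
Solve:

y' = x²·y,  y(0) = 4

General solution: y = Ce^(x³/3)
Applying IC y(0) = 4:
Particular solution: y = 4e^(x³/3)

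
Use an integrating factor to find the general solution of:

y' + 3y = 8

Using integrating factor method:

General solution: y = 8/3 + Ce^(-3x)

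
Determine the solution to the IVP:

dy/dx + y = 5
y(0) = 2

General solution: y = 5 + Ce^(-x)
Applying y(0) = 2: C = 2 - 5 = -3
Particular solution: y = 5 - 3e^(-x)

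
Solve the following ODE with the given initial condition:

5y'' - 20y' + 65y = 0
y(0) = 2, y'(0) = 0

General solution: y = e^(2x)(C₁cos(3x) + C₂sin(3x))
Complex roots r = 2 ± 3i
Applying ICs: C₁ = 2, C₂ = -4/3
Particular solution: y = e^(2x)(2cos(3x) - (4/3)sin(3x))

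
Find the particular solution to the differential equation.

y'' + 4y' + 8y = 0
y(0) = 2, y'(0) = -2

General solution: y = e^(-2x)(C₁cos(2x) + C₂sin(2x))
Complex roots r = -2 ± 2i
Applying ICs: C₁ = 2, C₂ = 1
Particular solution: y = e^(-2x)(2cos(2x) + sin(2x))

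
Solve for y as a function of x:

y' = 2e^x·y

Separating variables and integrating:
ln|y| = 2e^x + C

General solution: y = Ce^(2e^x)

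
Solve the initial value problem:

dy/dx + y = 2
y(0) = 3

General solution: y = 2 + Ce^(-x)
Applying y(0) = 3: C = 3 - 2 = 1
Particular solution: y = 2 + e^(-x)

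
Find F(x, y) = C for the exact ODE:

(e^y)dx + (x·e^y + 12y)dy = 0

Verify exactness: ∂M/∂y = ∂N/∂x ✓
Find F(x,y) such that ∂F/∂x = M, ∂F/∂y = N
Solution: x·e^y + 6y² = C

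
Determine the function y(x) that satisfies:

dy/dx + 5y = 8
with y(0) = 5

General solution: y = 8/5 + Ce^(-5x)
Applying y(0) = 5: C = 5 - 8/5 = 17/5
Particular solution: y = 8/5 + (17/5)e^(-5x)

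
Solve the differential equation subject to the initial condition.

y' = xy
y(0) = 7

General solution: y = Ce^(x²/2)
Applying IC y(0) = 7:
Particular solution: y = 7e^(x²/2)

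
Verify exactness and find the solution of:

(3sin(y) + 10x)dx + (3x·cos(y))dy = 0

Verify exactness: ∂M/∂y = ∂N/∂x ✓
Find F(x,y) such that ∂F/∂x = M, ∂F/∂y = N
Solution: 3x·sin(y) + 5x² = C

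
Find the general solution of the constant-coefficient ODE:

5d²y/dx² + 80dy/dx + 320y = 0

Characteristic equation: 5r² + 80r + 320 = 0
Divide by 5: r² + 16r + 64 = 0
Factored: (r + 8)² = 0
Repeated root: r = -8
General solution: y = (C₁ + C₂x)e^(-8x)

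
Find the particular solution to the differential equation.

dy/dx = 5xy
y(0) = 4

General solution: y = Ce^(5x²/2)
Applying IC y(0) = 4:
Particular solution: y = 4e^(5x²/2)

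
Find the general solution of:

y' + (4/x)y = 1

Using integrating factor method:

General solution: y = (1/5)x + Cx^(-4)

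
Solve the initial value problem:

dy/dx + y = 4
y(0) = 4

General solution: y = 4 + Ce^(-x)
Applying y(0) = 4: C = 4 - 4 = 0
Particular solution: y = 4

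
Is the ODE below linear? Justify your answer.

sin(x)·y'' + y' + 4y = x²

Yes. Linear (y and its derivatives appear to the first power only, no products of y terms)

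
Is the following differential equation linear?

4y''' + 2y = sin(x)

Yes. Linear (y and its derivatives appear to the first power only, no products of y terms)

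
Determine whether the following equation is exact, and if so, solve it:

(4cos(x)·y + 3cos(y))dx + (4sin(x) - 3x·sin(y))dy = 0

Verify exactness: ∂M/∂y = ∂N/∂x ✓
Find F(x,y) such that ∂F/∂x = M, ∂F/∂y = N
Solution: 4sin(x)·y + 3x·cos(y) = C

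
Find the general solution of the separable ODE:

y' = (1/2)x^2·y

Separating variables and integrating:
ln|y| = x^3/6 + C

General solution: y = Ce^(x^3/6)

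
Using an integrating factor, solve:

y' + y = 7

Using integrating factor method:

General solution: y = 7 + Ce^(-x)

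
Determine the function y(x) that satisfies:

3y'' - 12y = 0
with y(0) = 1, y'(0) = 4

General solution: y = C₁e^(2x) + C₂e^(-2x)
Applying ICs: C₁ = 3/2, C₂ = -1/2
Particular solution: y = (3/2)e^(2x) - (1/2)e^(-2x)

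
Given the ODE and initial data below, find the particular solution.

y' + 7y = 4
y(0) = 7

General solution: y = 4/7 + Ce^(-7x)
Applying y(0) = 7: C = 7 - 4/7 = 45/7
Particular solution: y = 4/7 + (45/7)e^(-7x)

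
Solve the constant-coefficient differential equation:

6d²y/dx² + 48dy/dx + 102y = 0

Characteristic equation: 6r² + 48r + 102 = 0
Divide by 6: r² + 8r + 17 = 0
Roots: r = -4 ± i (complex conjugates)
General solution: y = e^(-4x)(C₁cos(x) + C₂sin(x))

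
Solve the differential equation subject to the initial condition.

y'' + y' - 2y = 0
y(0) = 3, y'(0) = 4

General solution: y = C₁e^x + C₂e^(-2x)
Applying ICs: C₁ = 10/3, C₂ = -1/3
Particular solution: y = (10/3)e^x - (1/3)e^(-2x)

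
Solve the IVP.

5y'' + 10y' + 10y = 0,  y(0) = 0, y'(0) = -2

General solution: y = e^(-x)(C₁cos(x) + C₂sin(x))
Complex roots r = -1 ± i
Applying ICs: C₁ = 0, C₂ = -2
Particular solution: y = e^(-x)(-2sin(x))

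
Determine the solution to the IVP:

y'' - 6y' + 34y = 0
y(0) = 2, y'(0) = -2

General solution: y = e^(3x)(C₁cos(5x) + C₂sin(5x))
Complex roots r = 3 ± 5i
Applying ICs: C₁ = 2, C₂ = -8/5
Particular solution: y = e^(3x)(2cos(5x) - (8/5)sin(5x))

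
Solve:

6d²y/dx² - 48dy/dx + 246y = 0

Characteristic equation: 6r² - 48r + 246 = 0
Divide by 6: r² - 8r + 41 = 0
Roots: r = 4 ± 5i (complex conjugates)
General solution: y = e^(4x)(C₁cos(5x) + C₂sin(5x))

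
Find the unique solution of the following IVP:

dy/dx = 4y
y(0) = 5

General solution: y = Ce^(4x)
Applying IC y(0) = 5:
Particular solution: y = 5e^(4x)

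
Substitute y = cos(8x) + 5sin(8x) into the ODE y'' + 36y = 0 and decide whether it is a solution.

Verification:
y'' = -64cos(8x) - 320sin(8x)
y'' + 36y ≠ 0 (frequency mismatch: got 64 instead of 36)

No, it is not a solution.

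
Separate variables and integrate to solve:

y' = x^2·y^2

Separating variables and integrating:
-1/y = x^3/3 + C

General solution: y^-1 = (-1/3)x^3 + C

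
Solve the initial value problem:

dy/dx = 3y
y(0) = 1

General solution: y = Ce^(3x)
Applying IC y(0) = 1:
Particular solution: y = e^(3x)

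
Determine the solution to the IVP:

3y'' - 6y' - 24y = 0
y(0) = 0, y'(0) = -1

General solution: y = C₁e^(4x) + C₂e^(-2x)
Applying ICs: C₁ = -1/6, C₂ = 1/6
Particular solution: y = -(1/6)e^(4x) + (1/6)e^(-2x)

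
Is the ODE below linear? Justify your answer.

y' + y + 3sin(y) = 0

No. Nonlinear (sin(y) is nonlinear in y)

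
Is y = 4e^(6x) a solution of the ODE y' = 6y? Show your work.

Verification:
y = 4e^(6x)
y' = 24e^(6x)
6y = 24e^(6x)
y' = 6y ✓

Yes, it is a solution.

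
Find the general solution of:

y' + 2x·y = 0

Using integrating factor method:

General solution: y = Ce^(-x^2)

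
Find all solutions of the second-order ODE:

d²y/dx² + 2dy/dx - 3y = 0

Characteristic equation: r² + 2r - 3 = 0
Roots: r = 1, -3 (distinct real)
General solution: y = C₁e^x + C₂e^(-3x)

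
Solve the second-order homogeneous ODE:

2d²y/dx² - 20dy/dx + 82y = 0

Characteristic equation: 2r² - 20r + 82 = 0
Divide by 2: r² - 10r + 41 = 0
Roots: r = 5 ± 4i (complex conjugates)
General solution: y = e^(5x)(C₁cos(4x) + C₂sin(4x))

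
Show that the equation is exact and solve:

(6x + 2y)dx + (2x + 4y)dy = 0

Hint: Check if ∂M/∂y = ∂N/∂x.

Verify exactness: ∂M/∂y = ∂N/∂x ✓
Find F(x,y) such that ∂F/∂x = M, ∂F/∂y = N
Solution: 3x² + 2xy + 2y² = C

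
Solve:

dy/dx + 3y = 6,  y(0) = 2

General solution: y = 2 + Ce^(-3x)
Applying y(0) = 2: C = 2 - 2 = 0
Particular solution: y = 2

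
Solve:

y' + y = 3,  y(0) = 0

General solution: y = 3 + Ce^(-x)
Applying y(0) = 0: C = 0 - 3 = -3
Particular solution: y = 3 - 3e^(-x)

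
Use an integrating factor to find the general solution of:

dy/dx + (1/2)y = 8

Using integrating factor method:

General solution: y = 16 + Ce^(-x/2)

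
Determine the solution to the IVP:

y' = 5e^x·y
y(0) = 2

General solution: y = Ce^(5e^x)
Applying IC y(0) = 2:
Particular solution: y = 2e^(5(e^x - 1))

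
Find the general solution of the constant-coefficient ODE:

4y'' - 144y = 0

Characteristic equation: 4r² - 144 = 0
Divide by 4: r² - 36 = 0
Roots: r = 6, -6 (distinct real)
General solution: y = C₁e^(6x) + C₂e^(-6x)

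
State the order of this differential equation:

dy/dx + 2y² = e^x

The order is 1 (highest derivative is of order 1).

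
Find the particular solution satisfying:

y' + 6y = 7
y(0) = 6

General solution: y = 7/6 + Ce^(-6x)
Applying y(0) = 6: C = 6 - 7/6 = 29/6
Particular solution: y = 7/6 + (29/6)e^(-6x)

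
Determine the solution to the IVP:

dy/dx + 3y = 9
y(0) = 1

General solution: y = 3 + Ce^(-3x)
Applying y(0) = 1: C = 1 - 3 = -2
Particular solution: y = 3 - 2e^(-3x)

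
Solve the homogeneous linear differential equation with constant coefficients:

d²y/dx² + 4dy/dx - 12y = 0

Characteristic equation: r² + 4r - 12 = 0
Roots: r = 2, -6 (distinct real)
General solution: y = C₁e^(2x) + C₂e^(-6x)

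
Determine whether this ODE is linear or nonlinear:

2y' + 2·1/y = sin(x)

Nonlinear (1/y term)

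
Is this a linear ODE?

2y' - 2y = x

Yes. Linear (y and its derivatives appear to the first power only, no products of y terms)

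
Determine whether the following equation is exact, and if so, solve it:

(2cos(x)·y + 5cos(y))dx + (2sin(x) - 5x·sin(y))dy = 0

Verify exactness: ∂M/∂y = ∂N/∂x ✓
Find F(x,y) such that ∂F/∂x = M, ∂F/∂y = N
Solution: 2sin(x)·y + 5x·cos(y) = C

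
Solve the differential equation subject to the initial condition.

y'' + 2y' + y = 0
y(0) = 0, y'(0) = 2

General solution: y = (C₁ + C₂x)e^(-x)
Repeated root r = -1
Applying ICs: C₁ = 0, C₂ = 2
Particular solution: y = 2xe^(-x)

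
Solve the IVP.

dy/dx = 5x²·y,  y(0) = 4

General solution: y = Ce^(5x³/3)
Applying IC y(0) = 4:
Particular solution: y = 4e^(5x³/3)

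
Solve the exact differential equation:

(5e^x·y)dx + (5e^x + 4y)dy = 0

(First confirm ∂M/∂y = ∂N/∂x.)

Verify exactness: ∂M/∂y = ∂N/∂x ✓
Find F(x,y) such that ∂F/∂x = M, ∂F/∂y = N
Solution: 5e^x·y + 2y² = C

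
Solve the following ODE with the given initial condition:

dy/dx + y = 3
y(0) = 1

General solution: y = 3 + Ce^(-x)
Applying y(0) = 1: C = 1 - 3 = -2
Particular solution: y = 3 - 2e^(-x)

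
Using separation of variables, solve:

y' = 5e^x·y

Separating variables and integrating:
ln|y| = 5e^x + C

General solution: y = Ce^(5e^x)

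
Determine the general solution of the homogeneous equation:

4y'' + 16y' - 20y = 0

Characteristic equation: 4r² + 16r - 20 = 0
Divide by 4: r² + 4r - 5 = 0
Roots: r = 1, -5 (distinct real)
General solution: y = C₁e^x + C₂e^(-5x)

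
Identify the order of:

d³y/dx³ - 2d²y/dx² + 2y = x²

The order is 3 (highest derivative is of order 3).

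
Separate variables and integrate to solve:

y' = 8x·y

Separating variables and integrating:
ln|y| = 4x^2 + C

General solution: y = Ce^(4x^2)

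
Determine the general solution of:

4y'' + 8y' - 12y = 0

Characteristic equation: 4r² + 8r - 12 = 0
Divide by 4: r² + 2r - 3 = 0
Roots: r = 1, -3 (distinct real)
General solution: y = C₁e^x + C₂e^(-3x)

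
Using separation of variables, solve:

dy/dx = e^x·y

Separating variables and integrating:
ln|y| = e^x + C

General solution: y = Ce^(e^x)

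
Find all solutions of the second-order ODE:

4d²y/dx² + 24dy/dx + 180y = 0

Characteristic equation: 4r² + 24r + 180 = 0
Divide by 4: r² + 6r + 45 = 0
Roots: r = -3 ± 6i (complex conjugates)
General solution: y = e^(-3x)(C₁cos(6x) + C₂sin(6x))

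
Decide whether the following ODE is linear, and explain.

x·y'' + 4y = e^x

Linear (y and its derivatives appear to the first power only, no products of y terms)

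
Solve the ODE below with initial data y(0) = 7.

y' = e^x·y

General solution: y = Ce^(e^x)
Applying IC y(0) = 7:
Particular solution: y = 7e^(e^x - 1)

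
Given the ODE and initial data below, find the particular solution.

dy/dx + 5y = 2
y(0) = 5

General solution: y = 2/5 + Ce^(-5x)
Applying y(0) = 5: C = 5 - 2/5 = 23/5
Particular solution: y = 2/5 + (23/5)e^(-5x)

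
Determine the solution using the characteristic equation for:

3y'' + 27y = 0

Characteristic equation: 3r² + 27 = 0
Divide by 3: r² + 9 = 0
Roots: r = ±3i (complex conjugates)
General solution: y = C₁cos(3x) + C₂sin(3x)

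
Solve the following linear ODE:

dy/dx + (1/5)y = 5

Using integrating factor method:

General solution: y = 25 + Ce^(-x/5)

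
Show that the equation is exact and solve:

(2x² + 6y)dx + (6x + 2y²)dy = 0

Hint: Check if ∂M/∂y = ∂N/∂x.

Verify exactness: ∂M/∂y = ∂N/∂x ✓
Find F(x,y) such that ∂F/∂x = M, ∂F/∂y = N
Solution: 2x³/3 + 6xy + 2y³/3 = C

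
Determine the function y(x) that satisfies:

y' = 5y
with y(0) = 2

General solution: y = Ce^(5x)
Applying IC y(0) = 2:
Particular solution: y = 2e^(5x)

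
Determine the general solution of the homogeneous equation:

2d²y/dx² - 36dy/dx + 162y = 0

Characteristic equation: 2r² - 36r + 162 = 0
Divide by 2: r² - 18r + 81 = 0
Factored: (r - 9)² = 0
Repeated root: r = 9
General solution: y = (C₁ + C₂x)e^(9x)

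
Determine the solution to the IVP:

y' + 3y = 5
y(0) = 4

General solution: y = 5/3 + Ce^(-3x)
Applying y(0) = 4: C = 4 - 5/3 = 7/3
Particular solution: y = 5/3 + (7/3)e^(-3x)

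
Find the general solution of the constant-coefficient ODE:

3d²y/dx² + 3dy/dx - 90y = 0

Characteristic equation: 3r² + 3r - 90 = 0
Divide by 3: r² + r - 30 = 0
Roots: r = 5, -6 (distinct real)
General solution: y = C₁e^(5x) + C₂e^(-6x)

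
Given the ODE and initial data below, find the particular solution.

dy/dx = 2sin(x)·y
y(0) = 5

General solution: y = Ce^(-2cos(x))
Applying IC y(0) = 5:
Particular solution: y = 5e^(2(1-cos(x)))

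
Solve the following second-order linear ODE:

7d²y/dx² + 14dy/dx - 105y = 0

Characteristic equation: 7r² + 14r - 105 = 0
Divide by 7: r² + 2r - 15 = 0
Roots: r = 3, -5 (distinct real)
General solution: y = C₁e^(3x) + C₂e^(-5x)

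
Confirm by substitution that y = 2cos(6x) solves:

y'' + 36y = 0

Verification:
y'' = -72cos(6x)
y'' + 36y = 0 ✓

Yes, it is a solution.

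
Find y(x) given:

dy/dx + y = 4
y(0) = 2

General solution: y = 4 + Ce^(-x)
Applying y(0) = 2: C = 2 - 4 = -2
Particular solution: y = 4 - 2e^(-x)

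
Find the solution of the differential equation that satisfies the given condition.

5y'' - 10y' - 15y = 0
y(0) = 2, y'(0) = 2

General solution: y = C₁e^(3x) + C₂e^(-x)
Applying ICs: C₁ = 1, C₂ = 1
Particular solution: y = e^(3x) + e^(-x)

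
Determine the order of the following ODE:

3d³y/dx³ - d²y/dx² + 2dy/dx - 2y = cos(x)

The order is 3 (highest derivative is of order 3).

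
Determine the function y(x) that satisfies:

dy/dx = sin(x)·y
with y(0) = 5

General solution: y = Ce^(-cos(x))
Applying IC y(0) = 5:
Particular solution: y = 5e^(1-cos(x))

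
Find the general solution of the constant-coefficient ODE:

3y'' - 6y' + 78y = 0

Characteristic equation: 3r² - 6r + 78 = 0
Divide by 3: r² - 2r + 26 = 0
Roots: r = 1 ± 5i (complex conjugates)
General solution: y = e^x(C₁cos(5x) + C₂sin(5x))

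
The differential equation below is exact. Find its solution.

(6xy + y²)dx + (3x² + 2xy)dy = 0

Verify exactness: ∂M/∂y = ∂N/∂x ✓
Find F(x,y) such that ∂F/∂x = M, ∂F/∂y = N
Solution: 3x²y + xy² = C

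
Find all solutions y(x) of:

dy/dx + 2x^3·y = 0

Using integrating factor method:

General solution: y = Ce^(-x^4/2)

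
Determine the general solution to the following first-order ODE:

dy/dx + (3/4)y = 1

Using integrating factor method:

General solution: y = 4/3 + Ce^(-3x/4)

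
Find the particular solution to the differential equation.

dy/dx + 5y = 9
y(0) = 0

General solution: y = 9/5 + Ce^(-5x)
Applying y(0) = 0: C = 0 - 9/5 = -9/5
Particular solution: y = 9/5 - (9/5)e^(-5x)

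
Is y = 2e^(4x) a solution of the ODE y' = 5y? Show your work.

Verification:
y = 2e^(4x)
y' = 8e^(4x)
But 5y = 10e^(4x)
y' ≠ 5y — the derivative does not match

No, it is not a solution.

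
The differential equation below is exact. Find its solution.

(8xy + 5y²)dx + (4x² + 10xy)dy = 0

Verify exactness: ∂M/∂y = ∂N/∂x ✓
Find F(x,y) such that ∂F/∂x = M, ∂F/∂y = N
Solution: 4x²y + 5xy² = C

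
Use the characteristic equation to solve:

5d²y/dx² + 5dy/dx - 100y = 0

Characteristic equation: 5r² + 5r - 100 = 0
Divide by 5: r² + r - 20 = 0
Roots: r = 4, -5 (distinct real)
General solution: y = C₁e^(4x) + C₂e^(-5x)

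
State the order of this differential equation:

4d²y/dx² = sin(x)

The order is 2 (highest derivative is of order 2).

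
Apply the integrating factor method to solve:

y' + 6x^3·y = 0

Using integrating factor method:

General solution: y = Ce^(-3x^4/2)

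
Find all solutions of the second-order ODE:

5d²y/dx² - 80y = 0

Characteristic equation: 5r² - 80 = 0
Divide by 5: r² - 16 = 0
Roots: r = 4, -4 (distinct real)
General solution: y = C₁e^(4x) + C₂e^(-4x)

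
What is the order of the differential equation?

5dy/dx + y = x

The order is 1 (highest derivative is of order 1).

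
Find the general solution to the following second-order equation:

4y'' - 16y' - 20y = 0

Characteristic equation: 4r² - 16r - 20 = 0
Divide by 4: r² - 4r - 5 = 0
Roots: r = 5, -1 (distinct real)
General solution: y = C₁e^(5x) + C₂e^(-x)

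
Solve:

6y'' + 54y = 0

Characteristic equation: 6r² + 54 = 0
Divide by 6: r² + 9 = 0
Roots: r = ±3i (complex conjugates)
General solution: y = C₁cos(3x) + C₂sin(3x)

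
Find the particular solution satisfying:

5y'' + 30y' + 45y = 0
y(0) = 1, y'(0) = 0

General solution: y = (C₁ + C₂x)e^(-3x)
Repeated root r = -3
Applying ICs: C₁ = 1, C₂ = 3
Particular solution: y = (1 + 3x)e^(-3x)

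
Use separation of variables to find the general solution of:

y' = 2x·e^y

Separating variables and integrating:
-e^(-y) = x² + C

General solution: y = -ln(C - x²)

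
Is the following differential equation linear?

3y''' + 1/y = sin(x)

No. Nonlinear (1/y term)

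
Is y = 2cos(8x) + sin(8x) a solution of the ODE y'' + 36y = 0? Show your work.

Verification:
y'' = -128cos(8x) - 64sin(8x)
y'' + 36y ≠ 0 (frequency mismatch: got 64 instead of 36)

No, it is not a solution.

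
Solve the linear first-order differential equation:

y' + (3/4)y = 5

Using integrating factor method:

General solution: y = 20/3 + Ce^(-3x/4)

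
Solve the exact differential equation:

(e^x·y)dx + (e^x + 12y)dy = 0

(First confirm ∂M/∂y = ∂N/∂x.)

Verify exactness: ∂M/∂y = ∂N/∂x ✓
Find F(x,y) such that ∂F/∂x = M, ∂F/∂y = N
Solution: e^x·y + 6y² = C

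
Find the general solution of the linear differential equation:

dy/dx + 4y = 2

Using integrating factor method:

General solution: y = 1/2 + Ce^(-4x)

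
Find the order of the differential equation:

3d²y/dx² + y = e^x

The order is 2 (highest derivative is of order 2).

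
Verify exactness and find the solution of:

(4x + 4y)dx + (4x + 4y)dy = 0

Verify exactness: ∂M/∂y = ∂N/∂x ✓
Find F(x,y) such that ∂F/∂x = M, ∂F/∂y = N
Solution: 2x² + 4xy + 2y² = C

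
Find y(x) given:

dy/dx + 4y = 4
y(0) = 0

General solution: y = 1 + Ce^(-4x)
Applying y(0) = 0: C = 0 - 1 = -1
Particular solution: y = 1 - e^(-4x)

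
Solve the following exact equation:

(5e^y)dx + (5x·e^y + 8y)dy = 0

Verify exactness: ∂M/∂y = ∂N/∂x ✓
Find F(x,y) such that ∂F/∂x = M, ∂F/∂y = N
Solution: 5x·e^y + 4y² = C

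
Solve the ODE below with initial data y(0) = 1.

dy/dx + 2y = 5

General solution: y = 5/2 + Ce^(-2x)
Applying y(0) = 1: C = 1 - 5/2 = -3/2
Particular solution: y = 5/2 - (3/2)e^(-2x)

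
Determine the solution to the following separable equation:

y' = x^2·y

Separating variables and integrating:
ln|y| = x^3/3 + C

General solution: y = Ce^(x^3/3)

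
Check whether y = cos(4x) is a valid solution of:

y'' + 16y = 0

Verification:
y'' = -16cos(4x)
y'' + 16y = 0 ✓

Yes, it is a solution.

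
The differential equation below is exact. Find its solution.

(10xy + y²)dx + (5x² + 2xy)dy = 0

Verify exactness: ∂M/∂y = ∂N/∂x ✓
Find F(x,y) such that ∂F/∂x = M, ∂F/∂y = N
Solution: 5x²y + xy² = C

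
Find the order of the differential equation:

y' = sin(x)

The order is 1 (highest derivative is of order 1).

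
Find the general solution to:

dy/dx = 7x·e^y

Separating variables and integrating:
-e^(-y) = 7x²/2 + C

General solution: y = -ln(C - 7x²/2)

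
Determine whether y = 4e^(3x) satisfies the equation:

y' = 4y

Verification:
y = 4e^(3x)
y' = 12e^(3x)
But 4y = 16e^(3x)
y' ≠ 4y — the derivative does not match

No, it is not a solution.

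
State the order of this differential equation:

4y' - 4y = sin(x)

The order is 1 (highest derivative is of order 1).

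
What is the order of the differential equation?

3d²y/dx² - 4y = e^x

The order is 2 (highest derivative is of order 2).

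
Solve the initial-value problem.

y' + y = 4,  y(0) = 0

General solution: y = 4 + Ce^(-x)
Applying y(0) = 0: C = 0 - 4 = -4
Particular solution: y = 4 - 4e^(-x)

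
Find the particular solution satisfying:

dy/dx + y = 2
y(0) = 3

General solution: y = 2 + Ce^(-x)
Applying y(0) = 3: C = 3 - 2 = 1
Particular solution: y = 2 + e^(-x)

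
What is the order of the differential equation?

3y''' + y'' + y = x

The order is 3 (highest derivative is of order 3).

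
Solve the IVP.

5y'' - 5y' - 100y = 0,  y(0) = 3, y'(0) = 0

General solution: y = C₁e^(5x) + C₂e^(-4x)
Applying ICs: C₁ = 4/3, C₂ = 5/3
Particular solution: y = (4/3)e^(5x) + (5/3)e^(-4x)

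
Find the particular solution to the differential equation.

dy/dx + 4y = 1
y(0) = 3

General solution: y = 1/4 + Ce^(-4x)
Applying y(0) = 3: C = 3 - 1/4 = 11/4
Particular solution: y = 1/4 + (11/4)e^(-4x)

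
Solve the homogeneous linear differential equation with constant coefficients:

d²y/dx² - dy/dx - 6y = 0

Characteristic equation: r² - r - 6 = 0
Roots: r = 3, -2 (distinct real)
General solution: y = C₁e^(3x) + C₂e^(-2x)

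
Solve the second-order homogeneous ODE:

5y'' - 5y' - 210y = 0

Characteristic equation: 5r² - 5r - 210 = 0
Divide by 5: r² - r - 42 = 0
Roots: r = 7, -6 (distinct real)
General solution: y = C₁e^(7x) + C₂e^(-6x)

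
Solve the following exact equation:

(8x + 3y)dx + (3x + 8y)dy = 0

Verify exactness: ∂M/∂y = ∂N/∂x ✓
Find F(x,y) such that ∂F/∂x = M, ∂F/∂y = N
Solution: 4x² + 3xy + 4y² = C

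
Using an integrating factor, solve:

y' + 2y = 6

Using integrating factor method:

General solution: y = 3 + Ce^(-2x)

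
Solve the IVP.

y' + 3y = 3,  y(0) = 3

General solution: y = 1 + Ce^(-3x)
Applying y(0) = 3: C = 3 - 1 = 2
Particular solution: y = 1 + 2e^(-3x)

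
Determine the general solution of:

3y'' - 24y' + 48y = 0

Characteristic equation: 3r² - 24r + 48 = 0
Divide by 3: r² - 8r + 16 = 0
Factored: (r - 4)² = 0
Repeated root: r = 4
General solution: y = (C₁ + C₂x)e^(4x)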